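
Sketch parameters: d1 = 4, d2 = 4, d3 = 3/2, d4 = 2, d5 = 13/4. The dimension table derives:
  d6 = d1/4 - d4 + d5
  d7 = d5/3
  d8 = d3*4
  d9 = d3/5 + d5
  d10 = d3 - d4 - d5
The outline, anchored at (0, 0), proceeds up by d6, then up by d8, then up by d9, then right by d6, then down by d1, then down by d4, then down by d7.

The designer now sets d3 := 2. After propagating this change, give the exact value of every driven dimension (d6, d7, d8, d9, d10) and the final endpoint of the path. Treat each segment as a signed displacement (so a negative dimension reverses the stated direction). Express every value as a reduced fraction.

d6 = 9/4
d7 = 13/12
d8 = 8
d9 = 73/20
d10 = -13/4
endpoint = (9/4, 409/60)

Apply edit: d3 := 2
  d6 = d1/4 - d4 + d5 = 9/4
  d7 = d5/3 = 13/12
  d8 = d3*4 = 8
  d9 = d3/5 + d5 = 73/20
  d10 = d3 - d4 - d5 = -13/4
Walk from origin (0, 0):
  seg 1: up by d6 = 9/4 → (0, 9/4)
  seg 2: up by d8 = 8 → (0, 41/4)
  seg 3: up by d9 = 73/20 → (0, 139/10)
  seg 4: right by d6 = 9/4 → (9/4, 139/10)
  seg 5: down by d1 = 4 → (9/4, 99/10)
  seg 6: down by d4 = 2 → (9/4, 79/10)
  seg 7: down by d7 = 13/12 → (9/4, 409/60)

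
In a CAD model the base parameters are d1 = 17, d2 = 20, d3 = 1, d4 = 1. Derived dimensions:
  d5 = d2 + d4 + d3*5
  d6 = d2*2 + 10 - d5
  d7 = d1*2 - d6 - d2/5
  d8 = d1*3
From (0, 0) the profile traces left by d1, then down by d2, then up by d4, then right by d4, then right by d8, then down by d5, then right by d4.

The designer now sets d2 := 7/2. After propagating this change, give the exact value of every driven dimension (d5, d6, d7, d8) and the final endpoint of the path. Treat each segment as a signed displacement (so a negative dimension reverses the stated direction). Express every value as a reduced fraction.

d5 = 19/2
d6 = 15/2
d7 = 129/5
d8 = 51
endpoint = (36, -12)

Apply edit: d2 := 7/2
  d5 = d2 + d4 + d3*5 = 19/2
  d6 = d2*2 + 10 - d5 = 15/2
  d7 = d1*2 - d6 - d2/5 = 129/5
  d8 = d1*3 = 51
Walk from origin (0, 0):
  seg 1: left by d1 = 17 → (-17, 0)
  seg 2: down by d2 = 7/2 → (-17, -7/2)
  seg 3: up by d4 = 1 → (-17, -5/2)
  seg 4: right by d4 = 1 → (-16, -5/2)
  seg 5: right by d8 = 51 → (35, -5/2)
  seg 6: down by d5 = 19/2 → (35, -12)
  seg 7: right by d4 = 1 → (36, -12)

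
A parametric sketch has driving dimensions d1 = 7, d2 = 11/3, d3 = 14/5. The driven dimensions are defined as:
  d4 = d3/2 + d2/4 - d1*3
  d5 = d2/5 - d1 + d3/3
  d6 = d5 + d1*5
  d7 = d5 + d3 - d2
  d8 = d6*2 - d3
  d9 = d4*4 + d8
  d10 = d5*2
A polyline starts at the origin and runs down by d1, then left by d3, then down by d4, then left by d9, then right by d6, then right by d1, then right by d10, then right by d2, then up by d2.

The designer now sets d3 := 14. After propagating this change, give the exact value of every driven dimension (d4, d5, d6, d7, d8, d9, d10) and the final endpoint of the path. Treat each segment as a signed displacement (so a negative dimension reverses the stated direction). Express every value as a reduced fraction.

Apply edit: d3 := 14
  d4 = d3/2 + d2/4 - d1*3 = -157/12
  d5 = d2/5 - d1 + d3/3 = -8/5
  d6 = d5 + d1*5 = 167/5
  d7 = d5 + d3 - d2 = 131/15
  d8 = d6*2 - d3 = 264/5
  d9 = d4*4 + d8 = 7/15
  d10 = d5*2 = -16/5
Walk from origin (0, 0):
  seg 1: down by d1 = 7 → (0, -7)
  seg 2: left by d3 = 14 → (-14, -7)
  seg 3: down by d4 = -157/12 → (-14, 73/12)
  seg 4: left by d9 = 7/15 → (-217/15, 73/12)
  seg 5: right by d6 = 167/5 → (284/15, 73/12)
  seg 6: right by d1 = 7 → (389/15, 73/12)
  seg 7: right by d10 = -16/5 → (341/15, 73/12)
  seg 8: right by d2 = 11/3 → (132/5, 73/12)
  seg 9: up by d2 = 11/3 → (132/5, 39/4)

d4 = -157/12
d5 = -8/5
d6 = 167/5
d7 = 131/15
d8 = 264/5
d9 = 7/15
d10 = -16/5
endpoint = (132/5, 39/4)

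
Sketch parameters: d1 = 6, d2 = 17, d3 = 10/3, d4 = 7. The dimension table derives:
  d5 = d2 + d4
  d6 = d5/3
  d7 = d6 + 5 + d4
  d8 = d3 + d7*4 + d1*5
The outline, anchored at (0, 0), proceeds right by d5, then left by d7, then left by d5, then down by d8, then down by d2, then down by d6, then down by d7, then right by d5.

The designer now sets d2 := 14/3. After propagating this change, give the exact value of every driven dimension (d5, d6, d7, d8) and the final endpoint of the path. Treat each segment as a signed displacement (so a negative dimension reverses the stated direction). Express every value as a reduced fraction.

d5 = 35/3
d6 = 35/9
d7 = 143/9
d8 = 872/9
endpoint = (-38/9, -364/3)

Apply edit: d2 := 14/3
  d5 = d2 + d4 = 35/3
  d6 = d5/3 = 35/9
  d7 = d6 + 5 + d4 = 143/9
  d8 = d3 + d7*4 + d1*5 = 872/9
Walk from origin (0, 0):
  seg 1: right by d5 = 35/3 → (35/3, 0)
  seg 2: left by d7 = 143/9 → (-38/9, 0)
  seg 3: left by d5 = 35/3 → (-143/9, 0)
  seg 4: down by d8 = 872/9 → (-143/9, -872/9)
  seg 5: down by d2 = 14/3 → (-143/9, -914/9)
  seg 6: down by d6 = 35/9 → (-143/9, -949/9)
  seg 7: down by d7 = 143/9 → (-143/9, -364/3)
  seg 8: right by d5 = 35/3 → (-38/9, -364/3)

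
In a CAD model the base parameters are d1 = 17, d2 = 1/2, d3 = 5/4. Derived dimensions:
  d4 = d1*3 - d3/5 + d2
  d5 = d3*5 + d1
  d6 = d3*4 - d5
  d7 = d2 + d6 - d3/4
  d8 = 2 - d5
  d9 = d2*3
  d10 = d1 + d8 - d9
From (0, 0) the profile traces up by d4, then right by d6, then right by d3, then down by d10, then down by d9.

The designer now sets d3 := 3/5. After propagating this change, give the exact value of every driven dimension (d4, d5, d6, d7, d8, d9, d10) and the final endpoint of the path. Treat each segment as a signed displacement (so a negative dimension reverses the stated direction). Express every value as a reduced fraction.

Apply edit: d3 := 3/5
  d4 = d1*3 - d3/5 + d2 = 2569/50
  d5 = d3*5 + d1 = 20
  d6 = d3*4 - d5 = -88/5
  d7 = d2 + d6 - d3/4 = -69/4
  d8 = 2 - d5 = -18
  d9 = d2*3 = 3/2
  d10 = d1 + d8 - d9 = -5/2
Walk from origin (0, 0):
  seg 1: up by d4 = 2569/50 → (0, 2569/50)
  seg 2: right by d6 = -88/5 → (-88/5, 2569/50)
  seg 3: right by d3 = 3/5 → (-17, 2569/50)
  seg 4: down by d10 = -5/2 → (-17, 1347/25)
  seg 5: down by d9 = 3/2 → (-17, 2619/50)

d4 = 2569/50
d5 = 20
d6 = -88/5
d7 = -69/4
d8 = -18
d9 = 3/2
d10 = -5/2
endpoint = (-17, 2619/50)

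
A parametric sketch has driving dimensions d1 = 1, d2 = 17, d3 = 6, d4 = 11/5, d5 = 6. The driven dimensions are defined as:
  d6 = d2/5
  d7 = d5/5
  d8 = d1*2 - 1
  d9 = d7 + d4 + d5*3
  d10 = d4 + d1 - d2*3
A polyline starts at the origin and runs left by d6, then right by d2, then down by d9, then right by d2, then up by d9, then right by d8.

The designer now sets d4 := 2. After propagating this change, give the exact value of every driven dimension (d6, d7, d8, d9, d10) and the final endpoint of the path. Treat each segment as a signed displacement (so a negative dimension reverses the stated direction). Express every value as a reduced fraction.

Apply edit: d4 := 2
  d6 = d2/5 = 17/5
  d7 = d5/5 = 6/5
  d8 = d1*2 - 1 = 1
  d9 = d7 + d4 + d5*3 = 106/5
  d10 = d4 + d1 - d2*3 = -48
Walk from origin (0, 0):
  seg 1: left by d6 = 17/5 → (-17/5, 0)
  seg 2: right by d2 = 17 → (68/5, 0)
  seg 3: down by d9 = 106/5 → (68/5, -106/5)
  seg 4: right by d2 = 17 → (153/5, -106/5)
  seg 5: up by d9 = 106/5 → (153/5, 0)
  seg 6: right by d8 = 1 → (158/5, 0)

d6 = 17/5
d7 = 6/5
d8 = 1
d9 = 106/5
d10 = -48
endpoint = (158/5, 0)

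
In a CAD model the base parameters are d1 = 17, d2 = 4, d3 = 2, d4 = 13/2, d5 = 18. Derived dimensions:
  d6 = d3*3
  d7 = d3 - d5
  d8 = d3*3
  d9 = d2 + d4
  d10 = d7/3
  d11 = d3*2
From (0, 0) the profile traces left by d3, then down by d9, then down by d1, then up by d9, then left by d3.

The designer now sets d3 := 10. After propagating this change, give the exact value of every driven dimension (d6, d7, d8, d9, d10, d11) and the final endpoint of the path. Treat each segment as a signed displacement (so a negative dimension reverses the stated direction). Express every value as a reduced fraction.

Apply edit: d3 := 10
  d6 = d3*3 = 30
  d7 = d3 - d5 = -8
  d8 = d3*3 = 30
  d9 = d2 + d4 = 21/2
  d10 = d7/3 = -8/3
  d11 = d3*2 = 20
Walk from origin (0, 0):
  seg 1: left by d3 = 10 → (-10, 0)
  seg 2: down by d9 = 21/2 → (-10, -21/2)
  seg 3: down by d1 = 17 → (-10, -55/2)
  seg 4: up by d9 = 21/2 → (-10, -17)
  seg 5: left by d3 = 10 → (-20, -17)

d6 = 30
d7 = -8
d8 = 30
d9 = 21/2
d10 = -8/3
d11 = 20
endpoint = (-20, -17)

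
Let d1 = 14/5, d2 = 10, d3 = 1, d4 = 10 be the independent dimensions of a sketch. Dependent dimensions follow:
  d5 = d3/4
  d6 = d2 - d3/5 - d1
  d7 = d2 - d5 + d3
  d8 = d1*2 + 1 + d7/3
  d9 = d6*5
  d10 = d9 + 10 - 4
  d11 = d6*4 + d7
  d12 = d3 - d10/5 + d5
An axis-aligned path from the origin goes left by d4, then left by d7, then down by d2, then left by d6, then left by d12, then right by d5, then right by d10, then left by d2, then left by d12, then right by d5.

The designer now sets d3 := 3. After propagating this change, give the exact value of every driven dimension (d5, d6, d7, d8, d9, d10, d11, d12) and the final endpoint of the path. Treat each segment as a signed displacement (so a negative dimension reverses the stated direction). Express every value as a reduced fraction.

d5 = 3/4
d6 = 33/5
d7 = 49/4
d8 = 641/60
d9 = 33
d10 = 39
d11 = 773/20
d12 = -81/20
endpoint = (39/4, -10)

Apply edit: d3 := 3
  d5 = d3/4 = 3/4
  d6 = d2 - d3/5 - d1 = 33/5
  d7 = d2 - d5 + d3 = 49/4
  d8 = d1*2 + 1 + d7/3 = 641/60
  d9 = d6*5 = 33
  d10 = d9 + 10 - 4 = 39
  d11 = d6*4 + d7 = 773/20
  d12 = d3 - d10/5 + d5 = -81/20
Walk from origin (0, 0):
  seg 1: left by d4 = 10 → (-10, 0)
  seg 2: left by d7 = 49/4 → (-89/4, 0)
  seg 3: down by d2 = 10 → (-89/4, -10)
  seg 4: left by d6 = 33/5 → (-577/20, -10)
  seg 5: left by d12 = -81/20 → (-124/5, -10)
  seg 6: right by d5 = 3/4 → (-481/20, -10)
  seg 7: right by d10 = 39 → (299/20, -10)
  seg 8: left by d2 = 10 → (99/20, -10)
  seg 9: left by d12 = -81/20 → (9, -10)
  seg 10: right by d5 = 3/4 → (39/4, -10)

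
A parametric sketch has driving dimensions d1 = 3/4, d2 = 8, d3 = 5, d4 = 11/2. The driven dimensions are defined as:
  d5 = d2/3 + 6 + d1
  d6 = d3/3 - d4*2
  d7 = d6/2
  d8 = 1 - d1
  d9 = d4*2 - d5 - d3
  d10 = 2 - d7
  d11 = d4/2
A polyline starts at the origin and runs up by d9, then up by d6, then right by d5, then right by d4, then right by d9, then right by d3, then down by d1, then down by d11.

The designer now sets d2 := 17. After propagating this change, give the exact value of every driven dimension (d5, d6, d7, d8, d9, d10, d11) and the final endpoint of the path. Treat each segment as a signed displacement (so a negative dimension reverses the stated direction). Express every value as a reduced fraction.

d5 = 149/12
d6 = -28/3
d7 = -14/3
d8 = 1/4
d9 = -77/12
d10 = 20/3
d11 = 11/4
endpoint = (33/2, -77/4)

Apply edit: d2 := 17
  d5 = d2/3 + 6 + d1 = 149/12
  d6 = d3/3 - d4*2 = -28/3
  d7 = d6/2 = -14/3
  d8 = 1 - d1 = 1/4
  d9 = d4*2 - d5 - d3 = -77/12
  d10 = 2 - d7 = 20/3
  d11 = d4/2 = 11/4
Walk from origin (0, 0):
  seg 1: up by d9 = -77/12 → (0, -77/12)
  seg 2: up by d6 = -28/3 → (0, -63/4)
  seg 3: right by d5 = 149/12 → (149/12, -63/4)
  seg 4: right by d4 = 11/2 → (215/12, -63/4)
  seg 5: right by d9 = -77/12 → (23/2, -63/4)
  seg 6: right by d3 = 5 → (33/2, -63/4)
  seg 7: down by d1 = 3/4 → (33/2, -33/2)
  seg 8: down by d11 = 11/4 → (33/2, -77/4)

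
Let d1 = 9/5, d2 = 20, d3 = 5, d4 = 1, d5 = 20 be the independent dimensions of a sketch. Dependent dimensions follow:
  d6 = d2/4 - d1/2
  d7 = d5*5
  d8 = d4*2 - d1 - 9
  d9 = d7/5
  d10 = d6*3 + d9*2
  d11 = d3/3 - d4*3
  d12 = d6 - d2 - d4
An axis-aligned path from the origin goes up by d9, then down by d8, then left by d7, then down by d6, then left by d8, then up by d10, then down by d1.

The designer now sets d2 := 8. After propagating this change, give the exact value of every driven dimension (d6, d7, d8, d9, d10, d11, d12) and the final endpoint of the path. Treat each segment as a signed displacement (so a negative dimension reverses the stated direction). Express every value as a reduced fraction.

Apply edit: d2 := 8
  d6 = d2/4 - d1/2 = 11/10
  d7 = d5*5 = 100
  d8 = d4*2 - d1 - 9 = -44/5
  d9 = d7/5 = 20
  d10 = d6*3 + d9*2 = 433/10
  d11 = d3/3 - d4*3 = -4/3
  d12 = d6 - d2 - d4 = -79/10
Walk from origin (0, 0):
  seg 1: up by d9 = 20 → (0, 20)
  seg 2: down by d8 = -44/5 → (0, 144/5)
  seg 3: left by d7 = 100 → (-100, 144/5)
  seg 4: down by d6 = 11/10 → (-100, 277/10)
  seg 5: left by d8 = -44/5 → (-456/5, 277/10)
  seg 6: up by d10 = 433/10 → (-456/5, 71)
  seg 7: down by d1 = 9/5 → (-456/5, 346/5)

d6 = 11/10
d7 = 100
d8 = -44/5
d9 = 20
d10 = 433/10
d11 = -4/3
d12 = -79/10
endpoint = (-456/5, 346/5)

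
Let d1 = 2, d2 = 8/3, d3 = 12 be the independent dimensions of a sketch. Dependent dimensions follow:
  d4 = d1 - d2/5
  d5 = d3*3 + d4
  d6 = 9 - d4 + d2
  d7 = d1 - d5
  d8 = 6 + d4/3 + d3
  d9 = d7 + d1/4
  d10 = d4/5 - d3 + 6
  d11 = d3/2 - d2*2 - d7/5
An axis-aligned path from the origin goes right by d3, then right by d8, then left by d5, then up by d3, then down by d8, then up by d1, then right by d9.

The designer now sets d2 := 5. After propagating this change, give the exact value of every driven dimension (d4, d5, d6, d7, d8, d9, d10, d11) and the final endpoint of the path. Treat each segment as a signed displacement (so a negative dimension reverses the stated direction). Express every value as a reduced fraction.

Apply edit: d2 := 5
  d4 = d1 - d2/5 = 1
  d5 = d3*3 + d4 = 37
  d6 = 9 - d4 + d2 = 13
  d7 = d1 - d5 = -35
  d8 = 6 + d4/3 + d3 = 55/3
  d9 = d7 + d1/4 = -69/2
  d10 = d4/5 - d3 + 6 = -29/5
  d11 = d3/2 - d2*2 - d7/5 = 3
Walk from origin (0, 0):
  seg 1: right by d3 = 12 → (12, 0)
  seg 2: right by d8 = 55/3 → (91/3, 0)
  seg 3: left by d5 = 37 → (-20/3, 0)
  seg 4: up by d3 = 12 → (-20/3, 12)
  seg 5: down by d8 = 55/3 → (-20/3, -19/3)
  seg 6: up by d1 = 2 → (-20/3, -13/3)
  seg 7: right by d9 = -69/2 → (-247/6, -13/3)

d4 = 1
d5 = 37
d6 = 13
d7 = -35
d8 = 55/3
d9 = -69/2
d10 = -29/5
d11 = 3
endpoint = (-247/6, -13/3)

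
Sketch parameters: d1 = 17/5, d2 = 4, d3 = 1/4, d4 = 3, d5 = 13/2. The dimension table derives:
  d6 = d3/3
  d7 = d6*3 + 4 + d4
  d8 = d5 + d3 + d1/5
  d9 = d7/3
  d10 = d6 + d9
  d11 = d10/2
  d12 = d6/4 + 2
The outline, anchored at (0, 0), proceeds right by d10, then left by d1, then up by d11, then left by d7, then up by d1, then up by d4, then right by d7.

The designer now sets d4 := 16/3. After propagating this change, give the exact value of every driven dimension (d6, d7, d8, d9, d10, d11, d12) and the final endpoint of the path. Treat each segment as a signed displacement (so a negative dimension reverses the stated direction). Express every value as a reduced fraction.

Apply edit: d4 := 16/3
  d6 = d3/3 = 1/12
  d7 = d6*3 + 4 + d4 = 115/12
  d8 = d5 + d3 + d1/5 = 743/100
  d9 = d7/3 = 115/36
  d10 = d6 + d9 = 59/18
  d11 = d10/2 = 59/36
  d12 = d6/4 + 2 = 97/48
Walk from origin (0, 0):
  seg 1: right by d10 = 59/18 → (59/18, 0)
  seg 2: left by d1 = 17/5 → (-11/90, 0)
  seg 3: up by d11 = 59/36 → (-11/90, 59/36)
  seg 4: left by d7 = 115/12 → (-1747/180, 59/36)
  seg 5: up by d1 = 17/5 → (-1747/180, 907/180)
  seg 6: up by d4 = 16/3 → (-1747/180, 1867/180)
  seg 7: right by d7 = 115/12 → (-11/90, 1867/180)

d6 = 1/12
d7 = 115/12
d8 = 743/100
d9 = 115/36
d10 = 59/18
d11 = 59/36
d12 = 97/48
endpoint = (-11/90, 1867/180)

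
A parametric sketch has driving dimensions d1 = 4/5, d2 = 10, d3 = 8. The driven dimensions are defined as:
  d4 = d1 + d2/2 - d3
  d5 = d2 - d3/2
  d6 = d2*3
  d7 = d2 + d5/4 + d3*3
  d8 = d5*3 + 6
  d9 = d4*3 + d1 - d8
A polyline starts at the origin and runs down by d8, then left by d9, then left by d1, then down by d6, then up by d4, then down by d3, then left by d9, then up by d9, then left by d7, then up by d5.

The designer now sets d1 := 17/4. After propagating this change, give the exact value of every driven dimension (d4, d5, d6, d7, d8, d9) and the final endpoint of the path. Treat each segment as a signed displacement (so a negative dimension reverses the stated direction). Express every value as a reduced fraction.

d4 = 5/4
d5 = 6
d6 = 30
d7 = 71/2
d8 = 24
d9 = -16
endpoint = (-31/4, -283/4)

Apply edit: d1 := 17/4
  d4 = d1 + d2/2 - d3 = 5/4
  d5 = d2 - d3/2 = 6
  d6 = d2*3 = 30
  d7 = d2 + d5/4 + d3*3 = 71/2
  d8 = d5*3 + 6 = 24
  d9 = d4*3 + d1 - d8 = -16
Walk from origin (0, 0):
  seg 1: down by d8 = 24 → (0, -24)
  seg 2: left by d9 = -16 → (16, -24)
  seg 3: left by d1 = 17/4 → (47/4, -24)
  seg 4: down by d6 = 30 → (47/4, -54)
  seg 5: up by d4 = 5/4 → (47/4, -211/4)
  seg 6: down by d3 = 8 → (47/4, -243/4)
  seg 7: left by d9 = -16 → (111/4, -243/4)
  seg 8: up by d9 = -16 → (111/4, -307/4)
  seg 9: left by d7 = 71/2 → (-31/4, -307/4)
  seg 10: up by d5 = 6 → (-31/4, -283/4)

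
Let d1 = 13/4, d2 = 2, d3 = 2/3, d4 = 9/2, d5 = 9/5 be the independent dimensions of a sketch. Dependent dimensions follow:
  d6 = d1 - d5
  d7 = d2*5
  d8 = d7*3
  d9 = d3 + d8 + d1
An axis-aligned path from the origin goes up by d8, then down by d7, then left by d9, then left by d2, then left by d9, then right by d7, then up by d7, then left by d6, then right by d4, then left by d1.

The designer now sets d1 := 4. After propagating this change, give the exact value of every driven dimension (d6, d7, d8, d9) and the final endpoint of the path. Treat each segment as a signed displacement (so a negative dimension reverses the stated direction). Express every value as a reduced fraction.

Apply edit: d1 := 4
  d6 = d1 - d5 = 11/5
  d7 = d2*5 = 10
  d8 = d7*3 = 30
  d9 = d3 + d8 + d1 = 104/3
Walk from origin (0, 0):
  seg 1: up by d8 = 30 → (0, 30)
  seg 2: down by d7 = 10 → (0, 20)
  seg 3: left by d9 = 104/3 → (-104/3, 20)
  seg 4: left by d2 = 2 → (-110/3, 20)
  seg 5: left by d9 = 104/3 → (-214/3, 20)
  seg 6: right by d7 = 10 → (-184/3, 20)
  seg 7: up by d7 = 10 → (-184/3, 30)
  seg 8: left by d6 = 11/5 → (-953/15, 30)
  seg 9: right by d4 = 9/2 → (-1771/30, 30)
  seg 10: left by d1 = 4 → (-1891/30, 30)

d6 = 11/5
d7 = 10
d8 = 30
d9 = 104/3
endpoint = (-1891/30, 30)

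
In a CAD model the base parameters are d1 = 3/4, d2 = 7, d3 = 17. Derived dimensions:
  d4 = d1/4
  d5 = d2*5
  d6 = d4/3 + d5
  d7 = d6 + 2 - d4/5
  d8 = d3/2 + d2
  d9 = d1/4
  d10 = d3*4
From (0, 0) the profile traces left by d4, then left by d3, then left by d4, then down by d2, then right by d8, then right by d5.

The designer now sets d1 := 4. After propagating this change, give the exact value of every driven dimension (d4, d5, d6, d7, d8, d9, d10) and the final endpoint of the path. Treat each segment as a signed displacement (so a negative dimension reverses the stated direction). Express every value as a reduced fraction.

Apply edit: d1 := 4
  d4 = d1/4 = 1
  d5 = d2*5 = 35
  d6 = d4/3 + d5 = 106/3
  d7 = d6 + 2 - d4/5 = 557/15
  d8 = d3/2 + d2 = 31/2
  d9 = d1/4 = 1
  d10 = d3*4 = 68
Walk from origin (0, 0):
  seg 1: left by d4 = 1 → (-1, 0)
  seg 2: left by d3 = 17 → (-18, 0)
  seg 3: left by d4 = 1 → (-19, 0)
  seg 4: down by d2 = 7 → (-19, -7)
  seg 5: right by d8 = 31/2 → (-7/2, -7)
  seg 6: right by d5 = 35 → (63/2, -7)

d4 = 1
d5 = 35
d6 = 106/3
d7 = 557/15
d8 = 31/2
d9 = 1
d10 = 68
endpoint = (63/2, -7)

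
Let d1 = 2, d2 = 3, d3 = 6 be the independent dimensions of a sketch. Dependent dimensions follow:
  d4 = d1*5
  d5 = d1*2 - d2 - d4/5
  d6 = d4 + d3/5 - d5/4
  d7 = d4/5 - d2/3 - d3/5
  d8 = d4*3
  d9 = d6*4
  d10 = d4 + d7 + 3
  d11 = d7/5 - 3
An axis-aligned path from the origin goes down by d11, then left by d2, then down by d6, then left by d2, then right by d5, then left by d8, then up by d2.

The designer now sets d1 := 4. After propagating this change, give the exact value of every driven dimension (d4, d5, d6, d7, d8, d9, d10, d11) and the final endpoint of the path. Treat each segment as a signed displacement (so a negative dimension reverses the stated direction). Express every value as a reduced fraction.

Apply edit: d1 := 4
  d4 = d1*5 = 20
  d5 = d1*2 - d2 - d4/5 = 1
  d6 = d4 + d3/5 - d5/4 = 419/20
  d7 = d4/5 - d2/3 - d3/5 = 9/5
  d8 = d4*3 = 60
  d9 = d6*4 = 419/5
  d10 = d4 + d7 + 3 = 124/5
  d11 = d7/5 - 3 = -66/25
Walk from origin (0, 0):
  seg 1: down by d11 = -66/25 → (0, 66/25)
  seg 2: left by d2 = 3 → (-3, 66/25)
  seg 3: down by d6 = 419/20 → (-3, -1831/100)
  seg 4: left by d2 = 3 → (-6, -1831/100)
  seg 5: right by d5 = 1 → (-5, -1831/100)
  seg 6: left by d8 = 60 → (-65, -1831/100)
  seg 7: up by d2 = 3 → (-65, -1531/100)

d4 = 20
d5 = 1
d6 = 419/20
d7 = 9/5
d8 = 60
d9 = 419/5
d10 = 124/5
d11 = -66/25
endpoint = (-65, -1531/100)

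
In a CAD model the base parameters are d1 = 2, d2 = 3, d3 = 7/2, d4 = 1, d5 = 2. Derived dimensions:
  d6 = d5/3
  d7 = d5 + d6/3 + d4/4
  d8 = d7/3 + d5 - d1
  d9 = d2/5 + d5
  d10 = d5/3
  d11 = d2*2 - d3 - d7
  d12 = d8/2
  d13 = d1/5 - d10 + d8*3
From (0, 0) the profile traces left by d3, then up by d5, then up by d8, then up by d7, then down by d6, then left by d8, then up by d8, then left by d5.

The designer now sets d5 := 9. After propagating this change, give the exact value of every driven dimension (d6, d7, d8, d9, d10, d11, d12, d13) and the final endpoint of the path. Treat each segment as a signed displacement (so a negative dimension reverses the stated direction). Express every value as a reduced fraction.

Apply edit: d5 := 9
  d6 = d5/3 = 3
  d7 = d5 + d6/3 + d4/4 = 41/4
  d8 = d7/3 + d5 - d1 = 125/12
  d9 = d2/5 + d5 = 48/5
  d10 = d5/3 = 3
  d11 = d2*2 - d3 - d7 = -31/4
  d12 = d8/2 = 125/24
  d13 = d1/5 - d10 + d8*3 = 573/20
Walk from origin (0, 0):
  seg 1: left by d3 = 7/2 → (-7/2, 0)
  seg 2: up by d5 = 9 → (-7/2, 9)
  seg 3: up by d8 = 125/12 → (-7/2, 233/12)
  seg 4: up by d7 = 41/4 → (-7/2, 89/3)
  seg 5: down by d6 = 3 → (-7/2, 80/3)
  seg 6: left by d8 = 125/12 → (-167/12, 80/3)
  seg 7: up by d8 = 125/12 → (-167/12, 445/12)
  seg 8: left by d5 = 9 → (-275/12, 445/12)

d6 = 3
d7 = 41/4
d8 = 125/12
d9 = 48/5
d10 = 3
d11 = -31/4
d12 = 125/24
d13 = 573/20
endpoint = (-275/12, 445/12)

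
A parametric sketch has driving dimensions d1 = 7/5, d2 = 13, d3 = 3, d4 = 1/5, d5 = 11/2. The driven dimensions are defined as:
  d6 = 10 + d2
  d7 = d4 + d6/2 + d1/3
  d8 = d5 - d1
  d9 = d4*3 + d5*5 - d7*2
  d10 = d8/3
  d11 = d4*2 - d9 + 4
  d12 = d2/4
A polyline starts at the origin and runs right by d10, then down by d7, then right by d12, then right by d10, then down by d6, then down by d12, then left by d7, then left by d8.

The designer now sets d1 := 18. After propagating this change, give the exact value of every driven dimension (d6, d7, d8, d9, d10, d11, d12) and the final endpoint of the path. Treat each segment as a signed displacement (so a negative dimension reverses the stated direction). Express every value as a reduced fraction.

d6 = 23
d7 = 177/10
d8 = -25/2
d9 = -73/10
d10 = -25/6
d11 = 117/10
d12 = 13/4
endpoint = (-617/60, -879/20)

Apply edit: d1 := 18
  d6 = 10 + d2 = 23
  d7 = d4 + d6/2 + d1/3 = 177/10
  d8 = d5 - d1 = -25/2
  d9 = d4*3 + d5*5 - d7*2 = -73/10
  d10 = d8/3 = -25/6
  d11 = d4*2 - d9 + 4 = 117/10
  d12 = d2/4 = 13/4
Walk from origin (0, 0):
  seg 1: right by d10 = -25/6 → (-25/6, 0)
  seg 2: down by d7 = 177/10 → (-25/6, -177/10)
  seg 3: right by d12 = 13/4 → (-11/12, -177/10)
  seg 4: right by d10 = -25/6 → (-61/12, -177/10)
  seg 5: down by d6 = 23 → (-61/12, -407/10)
  seg 6: down by d12 = 13/4 → (-61/12, -879/20)
  seg 7: left by d7 = 177/10 → (-1367/60, -879/20)
  seg 8: left by d8 = -25/2 → (-617/60, -879/20)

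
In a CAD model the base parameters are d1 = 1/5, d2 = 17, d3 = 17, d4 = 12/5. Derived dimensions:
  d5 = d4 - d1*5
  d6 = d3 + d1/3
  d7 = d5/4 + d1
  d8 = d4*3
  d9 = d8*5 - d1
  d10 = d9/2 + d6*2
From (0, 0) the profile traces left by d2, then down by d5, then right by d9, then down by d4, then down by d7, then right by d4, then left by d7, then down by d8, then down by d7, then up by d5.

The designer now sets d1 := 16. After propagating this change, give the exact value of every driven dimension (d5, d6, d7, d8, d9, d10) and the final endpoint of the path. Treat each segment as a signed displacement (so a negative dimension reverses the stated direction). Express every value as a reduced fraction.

d5 = -388/5
d6 = 67/3
d7 = -17/5
d8 = 36/5
d9 = 20
d10 = 164/3
endpoint = (44/5, -14/5)

Apply edit: d1 := 16
  d5 = d4 - d1*5 = -388/5
  d6 = d3 + d1/3 = 67/3
  d7 = d5/4 + d1 = -17/5
  d8 = d4*3 = 36/5
  d9 = d8*5 - d1 = 20
  d10 = d9/2 + d6*2 = 164/3
Walk from origin (0, 0):
  seg 1: left by d2 = 17 → (-17, 0)
  seg 2: down by d5 = -388/5 → (-17, 388/5)
  seg 3: right by d9 = 20 → (3, 388/5)
  seg 4: down by d4 = 12/5 → (3, 376/5)
  seg 5: down by d7 = -17/5 → (3, 393/5)
  seg 6: right by d4 = 12/5 → (27/5, 393/5)
  seg 7: left by d7 = -17/5 → (44/5, 393/5)
  seg 8: down by d8 = 36/5 → (44/5, 357/5)
  seg 9: down by d7 = -17/5 → (44/5, 374/5)
  seg 10: up by d5 = -388/5 → (44/5, -14/5)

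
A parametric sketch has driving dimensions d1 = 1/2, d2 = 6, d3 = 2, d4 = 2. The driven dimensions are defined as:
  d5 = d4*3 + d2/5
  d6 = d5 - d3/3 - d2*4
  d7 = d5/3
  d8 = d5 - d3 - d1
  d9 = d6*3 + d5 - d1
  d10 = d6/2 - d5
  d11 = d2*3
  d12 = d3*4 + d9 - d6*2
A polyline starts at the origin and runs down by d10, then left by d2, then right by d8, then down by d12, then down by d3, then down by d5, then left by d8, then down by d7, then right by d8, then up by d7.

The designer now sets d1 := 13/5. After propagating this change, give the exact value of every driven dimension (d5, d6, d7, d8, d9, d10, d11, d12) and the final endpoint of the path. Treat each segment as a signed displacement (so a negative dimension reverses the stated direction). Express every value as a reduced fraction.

d5 = 36/5
d6 = -262/15
d7 = 12/5
d8 = 13/5
d9 = -239/5
d10 = -239/15
d11 = 18
d12 = -73/15
endpoint = (-17/5, 58/5)

Apply edit: d1 := 13/5
  d5 = d4*3 + d2/5 = 36/5
  d6 = d5 - d3/3 - d2*4 = -262/15
  d7 = d5/3 = 12/5
  d8 = d5 - d3 - d1 = 13/5
  d9 = d6*3 + d5 - d1 = -239/5
  d10 = d6/2 - d5 = -239/15
  d11 = d2*3 = 18
  d12 = d3*4 + d9 - d6*2 = -73/15
Walk from origin (0, 0):
  seg 1: down by d10 = -239/15 → (0, 239/15)
  seg 2: left by d2 = 6 → (-6, 239/15)
  seg 3: right by d8 = 13/5 → (-17/5, 239/15)
  seg 4: down by d12 = -73/15 → (-17/5, 104/5)
  seg 5: down by d3 = 2 → (-17/5, 94/5)
  seg 6: down by d5 = 36/5 → (-17/5, 58/5)
  seg 7: left by d8 = 13/5 → (-6, 58/5)
  seg 8: down by d7 = 12/5 → (-6, 46/5)
  seg 9: right by d8 = 13/5 → (-17/5, 46/5)
  seg 10: up by d7 = 12/5 → (-17/5, 58/5)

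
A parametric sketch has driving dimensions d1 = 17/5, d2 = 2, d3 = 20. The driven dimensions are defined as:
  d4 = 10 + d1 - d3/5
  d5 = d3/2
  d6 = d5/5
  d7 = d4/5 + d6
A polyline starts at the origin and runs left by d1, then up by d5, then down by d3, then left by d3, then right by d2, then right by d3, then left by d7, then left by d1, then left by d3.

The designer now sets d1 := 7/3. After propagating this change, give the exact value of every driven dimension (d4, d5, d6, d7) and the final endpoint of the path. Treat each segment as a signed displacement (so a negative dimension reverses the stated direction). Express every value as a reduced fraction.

d4 = 25/3
d5 = 10
d6 = 2
d7 = 11/3
endpoint = (-79/3, -10)

Apply edit: d1 := 7/3
  d4 = 10 + d1 - d3/5 = 25/3
  d5 = d3/2 = 10
  d6 = d5/5 = 2
  d7 = d4/5 + d6 = 11/3
Walk from origin (0, 0):
  seg 1: left by d1 = 7/3 → (-7/3, 0)
  seg 2: up by d5 = 10 → (-7/3, 10)
  seg 3: down by d3 = 20 → (-7/3, -10)
  seg 4: left by d3 = 20 → (-67/3, -10)
  seg 5: right by d2 = 2 → (-61/3, -10)
  seg 6: right by d3 = 20 → (-1/3, -10)
  seg 7: left by d7 = 11/3 → (-4, -10)
  seg 8: left by d1 = 7/3 → (-19/3, -10)
  seg 9: left by d3 = 20 → (-79/3, -10)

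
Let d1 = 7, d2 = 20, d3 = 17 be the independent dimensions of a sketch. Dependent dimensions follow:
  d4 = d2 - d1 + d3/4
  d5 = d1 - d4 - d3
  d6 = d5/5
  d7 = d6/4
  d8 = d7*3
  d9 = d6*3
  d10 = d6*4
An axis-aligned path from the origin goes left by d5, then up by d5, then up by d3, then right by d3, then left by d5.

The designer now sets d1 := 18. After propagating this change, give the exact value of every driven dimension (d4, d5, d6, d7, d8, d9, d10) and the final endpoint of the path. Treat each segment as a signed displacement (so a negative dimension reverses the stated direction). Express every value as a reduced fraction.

Apply edit: d1 := 18
  d4 = d2 - d1 + d3/4 = 25/4
  d5 = d1 - d4 - d3 = -21/4
  d6 = d5/5 = -21/20
  d7 = d6/4 = -21/80
  d8 = d7*3 = -63/80
  d9 = d6*3 = -63/20
  d10 = d6*4 = -21/5
Walk from origin (0, 0):
  seg 1: left by d5 = -21/4 → (21/4, 0)
  seg 2: up by d5 = -21/4 → (21/4, -21/4)
  seg 3: up by d3 = 17 → (21/4, 47/4)
  seg 4: right by d3 = 17 → (89/4, 47/4)
  seg 5: left by d5 = -21/4 → (55/2, 47/4)

d4 = 25/4
d5 = -21/4
d6 = -21/20
d7 = -21/80
d8 = -63/80
d9 = -63/20
d10 = -21/5
endpoint = (55/2, 47/4)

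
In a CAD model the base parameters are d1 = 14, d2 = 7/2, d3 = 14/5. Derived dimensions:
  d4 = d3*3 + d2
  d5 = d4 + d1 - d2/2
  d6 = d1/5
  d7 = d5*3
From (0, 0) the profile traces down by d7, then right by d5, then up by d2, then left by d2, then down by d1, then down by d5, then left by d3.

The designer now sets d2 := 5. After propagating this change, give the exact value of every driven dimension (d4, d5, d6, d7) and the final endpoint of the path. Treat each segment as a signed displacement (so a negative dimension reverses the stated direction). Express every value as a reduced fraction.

Apply edit: d2 := 5
  d4 = d3*3 + d2 = 67/5
  d5 = d4 + d1 - d2/2 = 249/10
  d6 = d1/5 = 14/5
  d7 = d5*3 = 747/10
Walk from origin (0, 0):
  seg 1: down by d7 = 747/10 → (0, -747/10)
  seg 2: right by d5 = 249/10 → (249/10, -747/10)
  seg 3: up by d2 = 5 → (249/10, -697/10)
  seg 4: left by d2 = 5 → (199/10, -697/10)
  seg 5: down by d1 = 14 → (199/10, -837/10)
  seg 6: down by d5 = 249/10 → (199/10, -543/5)
  seg 7: left by d3 = 14/5 → (171/10, -543/5)

d4 = 67/5
d5 = 249/10
d6 = 14/5
d7 = 747/10
endpoint = (171/10, -543/5)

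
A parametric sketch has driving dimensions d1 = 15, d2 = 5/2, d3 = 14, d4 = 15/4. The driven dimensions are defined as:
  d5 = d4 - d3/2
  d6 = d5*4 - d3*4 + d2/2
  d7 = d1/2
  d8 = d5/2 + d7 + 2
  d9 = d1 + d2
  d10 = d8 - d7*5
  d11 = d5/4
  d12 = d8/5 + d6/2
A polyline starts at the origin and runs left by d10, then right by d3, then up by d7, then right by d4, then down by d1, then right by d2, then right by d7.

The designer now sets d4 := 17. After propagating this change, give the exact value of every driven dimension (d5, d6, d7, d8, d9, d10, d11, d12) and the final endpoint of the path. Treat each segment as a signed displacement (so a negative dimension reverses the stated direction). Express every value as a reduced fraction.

d5 = 10
d6 = -59/4
d7 = 15/2
d8 = 29/2
d9 = 35/2
d10 = -23
d11 = 5/2
d12 = -179/40
endpoint = (64, -15/2)

Apply edit: d4 := 17
  d5 = d4 - d3/2 = 10
  d6 = d5*4 - d3*4 + d2/2 = -59/4
  d7 = d1/2 = 15/2
  d8 = d5/2 + d7 + 2 = 29/2
  d9 = d1 + d2 = 35/2
  d10 = d8 - d7*5 = -23
  d11 = d5/4 = 5/2
  d12 = d8/5 + d6/2 = -179/40
Walk from origin (0, 0):
  seg 1: left by d10 = -23 → (23, 0)
  seg 2: right by d3 = 14 → (37, 0)
  seg 3: up by d7 = 15/2 → (37, 15/2)
  seg 4: right by d4 = 17 → (54, 15/2)
  seg 5: down by d1 = 15 → (54, -15/2)
  seg 6: right by d2 = 5/2 → (113/2, -15/2)
  seg 7: right by d7 = 15/2 → (64, -15/2)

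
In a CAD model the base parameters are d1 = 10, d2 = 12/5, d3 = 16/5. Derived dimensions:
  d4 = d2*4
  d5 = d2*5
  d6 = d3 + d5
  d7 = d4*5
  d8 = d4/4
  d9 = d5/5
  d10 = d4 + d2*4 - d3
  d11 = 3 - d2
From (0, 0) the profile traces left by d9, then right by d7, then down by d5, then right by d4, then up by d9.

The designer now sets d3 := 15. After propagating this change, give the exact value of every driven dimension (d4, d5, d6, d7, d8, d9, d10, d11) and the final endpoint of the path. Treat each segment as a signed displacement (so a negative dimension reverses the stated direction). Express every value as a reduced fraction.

d4 = 48/5
d5 = 12
d6 = 27
d7 = 48
d8 = 12/5
d9 = 12/5
d10 = 21/5
d11 = 3/5
endpoint = (276/5, -48/5)

Apply edit: d3 := 15
  d4 = d2*4 = 48/5
  d5 = d2*5 = 12
  d6 = d3 + d5 = 27
  d7 = d4*5 = 48
  d8 = d4/4 = 12/5
  d9 = d5/5 = 12/5
  d10 = d4 + d2*4 - d3 = 21/5
  d11 = 3 - d2 = 3/5
Walk from origin (0, 0):
  seg 1: left by d9 = 12/5 → (-12/5, 0)
  seg 2: right by d7 = 48 → (228/5, 0)
  seg 3: down by d5 = 12 → (228/5, -12)
  seg 4: right by d4 = 48/5 → (276/5, -12)
  seg 5: up by d9 = 12/5 → (276/5, -48/5)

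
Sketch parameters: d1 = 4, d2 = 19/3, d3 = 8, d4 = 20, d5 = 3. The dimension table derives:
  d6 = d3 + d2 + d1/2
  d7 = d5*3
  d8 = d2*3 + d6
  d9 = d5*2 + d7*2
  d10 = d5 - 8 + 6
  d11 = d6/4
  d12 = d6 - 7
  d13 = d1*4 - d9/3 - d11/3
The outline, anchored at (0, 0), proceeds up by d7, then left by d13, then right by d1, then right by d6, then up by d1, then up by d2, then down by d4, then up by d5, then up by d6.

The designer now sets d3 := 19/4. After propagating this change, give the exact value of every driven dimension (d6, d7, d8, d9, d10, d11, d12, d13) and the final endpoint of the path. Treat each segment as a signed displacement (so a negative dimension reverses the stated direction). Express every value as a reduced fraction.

d6 = 157/12
d7 = 9
d8 = 385/12
d9 = 24
d10 = 1
d11 = 157/48
d12 = 73/12
d13 = 995/144
endpoint = (1465/144, 185/12)

Apply edit: d3 := 19/4
  d6 = d3 + d2 + d1/2 = 157/12
  d7 = d5*3 = 9
  d8 = d2*3 + d6 = 385/12
  d9 = d5*2 + d7*2 = 24
  d10 = d5 - 8 + 6 = 1
  d11 = d6/4 = 157/48
  d12 = d6 - 7 = 73/12
  d13 = d1*4 - d9/3 - d11/3 = 995/144
Walk from origin (0, 0):
  seg 1: up by d7 = 9 → (0, 9)
  seg 2: left by d13 = 995/144 → (-995/144, 9)
  seg 3: right by d1 = 4 → (-419/144, 9)
  seg 4: right by d6 = 157/12 → (1465/144, 9)
  seg 5: up by d1 = 4 → (1465/144, 13)
  seg 6: up by d2 = 19/3 → (1465/144, 58/3)
  seg 7: down by d4 = 20 → (1465/144, -2/3)
  seg 8: up by d5 = 3 → (1465/144, 7/3)
  seg 9: up by d6 = 157/12 → (1465/144, 185/12)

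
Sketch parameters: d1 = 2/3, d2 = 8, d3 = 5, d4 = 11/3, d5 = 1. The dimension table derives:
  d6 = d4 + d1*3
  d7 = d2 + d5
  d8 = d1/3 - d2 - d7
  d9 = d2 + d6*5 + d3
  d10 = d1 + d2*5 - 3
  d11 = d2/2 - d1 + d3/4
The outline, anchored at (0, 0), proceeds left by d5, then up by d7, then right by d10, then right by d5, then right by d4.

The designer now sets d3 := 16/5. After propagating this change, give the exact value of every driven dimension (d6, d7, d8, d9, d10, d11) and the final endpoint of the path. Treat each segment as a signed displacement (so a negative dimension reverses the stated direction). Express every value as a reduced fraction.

d6 = 17/3
d7 = 9
d8 = -151/9
d9 = 593/15
d10 = 113/3
d11 = 62/15
endpoint = (124/3, 9)

Apply edit: d3 := 16/5
  d6 = d4 + d1*3 = 17/3
  d7 = d2 + d5 = 9
  d8 = d1/3 - d2 - d7 = -151/9
  d9 = d2 + d6*5 + d3 = 593/15
  d10 = d1 + d2*5 - 3 = 113/3
  d11 = d2/2 - d1 + d3/4 = 62/15
Walk from origin (0, 0):
  seg 1: left by d5 = 1 → (-1, 0)
  seg 2: up by d7 = 9 → (-1, 9)
  seg 3: right by d10 = 113/3 → (110/3, 9)
  seg 4: right by d5 = 1 → (113/3, 9)
  seg 5: right by d4 = 11/3 → (124/3, 9)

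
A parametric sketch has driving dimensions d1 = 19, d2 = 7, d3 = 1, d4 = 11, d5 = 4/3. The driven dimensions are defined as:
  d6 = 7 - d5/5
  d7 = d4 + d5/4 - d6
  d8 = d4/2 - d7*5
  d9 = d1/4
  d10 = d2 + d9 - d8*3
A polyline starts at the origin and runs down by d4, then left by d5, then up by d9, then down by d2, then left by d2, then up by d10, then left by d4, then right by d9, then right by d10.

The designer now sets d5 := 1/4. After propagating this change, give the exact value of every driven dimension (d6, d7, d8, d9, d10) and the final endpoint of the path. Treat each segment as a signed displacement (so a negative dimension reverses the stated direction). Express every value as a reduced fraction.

d6 = 139/20
d7 = 329/80
d8 = -241/16
d9 = 19/4
d10 = 911/16
endpoint = (695/16, 699/16)

Apply edit: d5 := 1/4
  d6 = 7 - d5/5 = 139/20
  d7 = d4 + d5/4 - d6 = 329/80
  d8 = d4/2 - d7*5 = -241/16
  d9 = d1/4 = 19/4
  d10 = d2 + d9 - d8*3 = 911/16
Walk from origin (0, 0):
  seg 1: down by d4 = 11 → (0, -11)
  seg 2: left by d5 = 1/4 → (-1/4, -11)
  seg 3: up by d9 = 19/4 → (-1/4, -25/4)
  seg 4: down by d2 = 7 → (-1/4, -53/4)
  seg 5: left by d2 = 7 → (-29/4, -53/4)
  seg 6: up by d10 = 911/16 → (-29/4, 699/16)
  seg 7: left by d4 = 11 → (-73/4, 699/16)
  seg 8: right by d9 = 19/4 → (-27/2, 699/16)
  seg 9: right by d10 = 911/16 → (695/16, 699/16)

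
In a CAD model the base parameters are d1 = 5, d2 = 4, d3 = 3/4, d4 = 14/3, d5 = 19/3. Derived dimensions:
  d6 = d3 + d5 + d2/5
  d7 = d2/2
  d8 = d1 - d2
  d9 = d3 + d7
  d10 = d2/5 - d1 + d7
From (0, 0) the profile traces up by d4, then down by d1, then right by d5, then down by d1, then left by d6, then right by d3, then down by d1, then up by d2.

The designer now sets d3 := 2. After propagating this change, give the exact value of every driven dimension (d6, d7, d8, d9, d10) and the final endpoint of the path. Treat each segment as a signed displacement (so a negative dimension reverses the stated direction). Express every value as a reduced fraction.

Apply edit: d3 := 2
  d6 = d3 + d5 + d2/5 = 137/15
  d7 = d2/2 = 2
  d8 = d1 - d2 = 1
  d9 = d3 + d7 = 4
  d10 = d2/5 - d1 + d7 = -11/5
Walk from origin (0, 0):
  seg 1: up by d4 = 14/3 → (0, 14/3)
  seg 2: down by d1 = 5 → (0, -1/3)
  seg 3: right by d5 = 19/3 → (19/3, -1/3)
  seg 4: down by d1 = 5 → (19/3, -16/3)
  seg 5: left by d6 = 137/15 → (-14/5, -16/3)
  seg 6: right by d3 = 2 → (-4/5, -16/3)
  seg 7: down by d1 = 5 → (-4/5, -31/3)
  seg 8: up by d2 = 4 → (-4/5, -19/3)

d6 = 137/15
d7 = 2
d8 = 1
d9 = 4
d10 = -11/5
endpoint = (-4/5, -19/3)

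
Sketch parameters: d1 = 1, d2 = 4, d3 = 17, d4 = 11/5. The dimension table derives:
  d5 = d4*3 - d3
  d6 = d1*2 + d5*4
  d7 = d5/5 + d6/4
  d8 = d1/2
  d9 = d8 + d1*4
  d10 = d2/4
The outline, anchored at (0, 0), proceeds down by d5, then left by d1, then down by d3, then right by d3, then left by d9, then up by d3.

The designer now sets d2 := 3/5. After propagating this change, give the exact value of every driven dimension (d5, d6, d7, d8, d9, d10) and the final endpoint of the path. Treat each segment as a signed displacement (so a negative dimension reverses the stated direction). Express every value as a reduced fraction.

Apply edit: d2 := 3/5
  d5 = d4*3 - d3 = -52/5
  d6 = d1*2 + d5*4 = -198/5
  d7 = d5/5 + d6/4 = -599/50
  d8 = d1/2 = 1/2
  d9 = d8 + d1*4 = 9/2
  d10 = d2/4 = 3/20
Walk from origin (0, 0):
  seg 1: down by d5 = -52/5 → (0, 52/5)
  seg 2: left by d1 = 1 → (-1, 52/5)
  seg 3: down by d3 = 17 → (-1, -33/5)
  seg 4: right by d3 = 17 → (16, -33/5)
  seg 5: left by d9 = 9/2 → (23/2, -33/5)
  seg 6: up by d3 = 17 → (23/2, 52/5)

d5 = -52/5
d6 = -198/5
d7 = -599/50
d8 = 1/2
d9 = 9/2
d10 = 3/20
endpoint = (23/2, 52/5)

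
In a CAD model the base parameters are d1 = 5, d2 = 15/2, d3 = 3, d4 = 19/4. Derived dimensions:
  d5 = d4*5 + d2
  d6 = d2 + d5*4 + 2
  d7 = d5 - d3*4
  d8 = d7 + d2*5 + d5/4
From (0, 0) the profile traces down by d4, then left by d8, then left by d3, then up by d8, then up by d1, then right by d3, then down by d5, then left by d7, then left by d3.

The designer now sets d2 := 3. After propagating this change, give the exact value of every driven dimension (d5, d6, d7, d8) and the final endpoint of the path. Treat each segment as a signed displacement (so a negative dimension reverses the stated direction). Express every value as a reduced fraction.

Apply edit: d2 := 3
  d5 = d4*5 + d2 = 107/4
  d6 = d2 + d5*4 + 2 = 112
  d7 = d5 - d3*4 = 59/4
  d8 = d7 + d2*5 + d5/4 = 583/16
Walk from origin (0, 0):
  seg 1: down by d4 = 19/4 → (0, -19/4)
  seg 2: left by d8 = 583/16 → (-583/16, -19/4)
  seg 3: left by d3 = 3 → (-631/16, -19/4)
  seg 4: up by d8 = 583/16 → (-631/16, 507/16)
  seg 5: up by d1 = 5 → (-631/16, 587/16)
  seg 6: right by d3 = 3 → (-583/16, 587/16)
  seg 7: down by d5 = 107/4 → (-583/16, 159/16)
  seg 8: left by d7 = 59/4 → (-819/16, 159/16)
  seg 9: left by d3 = 3 → (-867/16, 159/16)

d5 = 107/4
d6 = 112
d7 = 59/4
d8 = 583/16
endpoint = (-867/16, 159/16)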